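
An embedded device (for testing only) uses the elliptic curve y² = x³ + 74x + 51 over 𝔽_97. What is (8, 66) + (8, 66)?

tangent at (8, 66): λ = (3·8² + 74)/(2·66) ≡ 72/35. 35⁻¹ ≡ 61 (mod 97), so λ ≡ 72·61 ≡ 27.
  x = λ² - 8 - 8 = 729 - 16 ≡ 34; y = λ·(8 - 34) - 66 ≡ 8. → (34, 8)

(34, 8)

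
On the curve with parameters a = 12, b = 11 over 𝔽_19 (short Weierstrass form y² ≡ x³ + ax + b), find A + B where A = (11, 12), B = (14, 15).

(11, 12) + (14, 15). λ = (15 - 12)/(14 - 11) ≡ 3/3 mod 19. 3⁻¹ ≡ 13 (mod 19), so λ ≡ 1.
  x = λ² - 11 - 14 = 1 - 25 ≡ 14; y = λ·(11 - 14) - 12 ≡ 4. → (14, 4)

(14, 4)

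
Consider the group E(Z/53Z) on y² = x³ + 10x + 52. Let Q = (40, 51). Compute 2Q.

tangent at (40, 51): λ = (3·40² + 10)/(2·51) ≡ 40/49. 49⁻¹ ≡ 13 (mod 53), so λ ≡ 40·13 ≡ 43.
  x = λ² - 40 - 40 = 1849 - 80 ≡ 20; y = λ·(40 - 20) - 51 ≡ 14. → (20, 14)

(20, 14)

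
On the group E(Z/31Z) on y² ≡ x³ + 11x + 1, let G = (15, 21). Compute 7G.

Double-and-add on 7 = (111)₂. Start with G = (15, 21) for the leading 1-bit.
double: tangent at (15, 21): λ = (3·15² + 11)/(2·21) ≡ 4/11. 11⁻¹ ≡ 17 (mod 31), so λ ≡ 4·17 ≡ 6.
  x = λ² - 15 - 15 = 36 - 30 ≡ 6; y = λ·(15 - 6) - 21 ≡ 2. → (6, 2)
add G: (6, 2) + (15, 21). λ = (21 - 2)/(15 - 6) ≡ 19/9 mod 31. 9⁻¹ ≡ 7 (mod 31) since 9·7 = 63 ≡ 1, so λ ≡ 9.
  x = λ² - 6 - 15 = 81 - 21 ≡ 29; y = λ·(6 - 29) - 2 ≡ 8. → (29, 8)
double: tangent at (29, 8): λ = (3·29² + 11)/(2·8) ≡ 23/16. 16⁻¹ ≡ 2 (mod 31), so λ ≡ 23·2 ≡ 15.
  x = λ² - 29 - 29 = 225 - 58 ≡ 12; y = λ·(29 - 12) - 8 ≡ 30. → (12, 30)
add G: (12, 30) + (15, 21). λ = (21 - 30)/(15 - 12) ≡ 22/3 mod 31. 3⁻¹ ≡ 21 (mod 31), so λ ≡ 28.
  x = λ² - 12 - 15 = 784 - 27 ≡ 13; y = λ·(12 - 13) - 30 ≡ 4. → (13, 4)

(13, 4)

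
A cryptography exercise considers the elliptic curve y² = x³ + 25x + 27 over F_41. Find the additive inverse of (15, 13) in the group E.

(15, 28)

-(15, 13) = (15, -13 mod 41) = (15, 28).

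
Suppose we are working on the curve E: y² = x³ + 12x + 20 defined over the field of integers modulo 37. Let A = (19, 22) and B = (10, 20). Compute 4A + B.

First 4A:
Repeated addition: build up to 4A.
2A: tangent at (19, 22): λ = (3·19² + 12)/(2·22) ≡ 22/7. 7⁻¹ ≡ 16 (mod 37) since 7·16 = 112 ≡ 1, so λ ≡ 22·16 ≡ 19.
  x = λ² - 19 - 19 = 361 - 38 ≡ 27; y = λ·(19 - 27) - 22 ≡ 11. → (27, 11)
3A: (27, 11) + (19, 22). λ = (22 - 11)/(19 - 27) ≡ 11/29 mod 37. 29⁻¹ ≡ 23 (mod 37), so λ ≡ 31.
  x = λ² - 27 - 19 = 961 - 46 ≡ 27; y = λ·(27 - 27) - 11 ≡ 26. → (27, 26)
4A: (27, 26) + (19, 22). λ = (22 - 26)/(19 - 27) ≡ 33/29 mod 37. 29⁻¹ ≡ 23 (mod 37), so λ ≡ 19.
  x = λ² - 27 - 19 = 361 - 46 ≡ 19; y = λ·(27 - 19) - 26 ≡ 15. → (19, 15)
4A = (19, 15).
Finally 4A + B:
(19, 15) + (10, 20). λ = (20 - 15)/(10 - 19) ≡ 5/28 mod 37. 28⁻¹ ≡ 4 (mod 37) since 28·4 = 112 ≡ 1, so λ ≡ 20.
  x = λ² - 19 - 10 = 400 - 29 ≡ 1; y = λ·(19 - 1) - 15 ≡ 12. → (1, 12)

(1, 12)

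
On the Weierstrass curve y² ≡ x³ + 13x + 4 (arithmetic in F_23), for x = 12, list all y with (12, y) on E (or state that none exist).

x³ + 13x + 4 = 1888 ≡ 2 (mod 23).
Square roots of 2 mod 23: 5 and 18 (since 5² = 25 ≡ 2).

5, 18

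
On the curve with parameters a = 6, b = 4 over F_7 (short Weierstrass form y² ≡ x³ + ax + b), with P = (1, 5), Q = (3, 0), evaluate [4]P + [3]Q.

First 4P:
Repeated addition: build up to 4P.
2P: tangent at (1, 5): λ = (3·1² + 6)/(2·5) ≡ 2/3. 3⁻¹ ≡ 5 (mod 7) since 3·5 = 15 ≡ 1, so λ ≡ 2·5 ≡ 3.
  x = λ² - 1 - 1 = 9 - 2 ≡ 0; y = λ·(1 - 0) - 5 ≡ 5. → (0, 5)
3P: (0, 5) + (1, 5). λ = (5 - 5)/(1 - 0) ≡ 0/1 mod 7. 1⁻¹ ≡ 1 (mod 7) since 1·1 = 1 ≡ 1, so λ ≡ 0.
  x = λ² - 0 - 1 = 0 - 1 ≡ 6; y = λ·(0 - 6) - 5 ≡ 2. → (6, 2)
4P: (6, 2) + (1, 5). λ = (5 - 2)/(1 - 6) ≡ 3/2 mod 7. 2⁻¹ ≡ 4 (mod 7), so λ ≡ 5.
  x = λ² - 6 - 1 = 25 - 7 ≡ 4; y = λ·(6 - 4) - 2 ≡ 1. → (4, 1)
4P = (4, 1).
Next 3Q:
Repeated addition: build up to 3Q.
2Q: (3, 0) + (3, 0): same x and y₁ ≡ -y₂, so the sum is O.
3Q: O + (3, 0) = (3, 0) (identity).
3Q = (3, 0).
Finally 4P + 3Q:
(4, 1) + (3, 0). λ = (0 - 1)/(3 - 4) ≡ 6/6 mod 7. 6⁻¹ ≡ 6 (mod 7), so λ ≡ 1.
  x = λ² - 4 - 3 = 1 - 7 ≡ 1; y = λ·(4 - 1) - 1 ≡ 2. → (1, 2)

(1, 2)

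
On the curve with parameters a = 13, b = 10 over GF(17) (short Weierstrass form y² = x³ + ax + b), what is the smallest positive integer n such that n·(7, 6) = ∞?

2P: tangent at (7, 6): λ = (3·7² + 13)/(2·6) ≡ 7/12. 12⁻¹ ≡ 10 (mod 17), so λ ≡ 7·10 ≡ 2.
  x = λ² - 7 - 7 = 4 - 14 ≡ 7; y = λ·(7 - 7) - 6 ≡ 11. → (7, 11)
3P: (7, 11) + (7, 6): same x and y₁ ≡ -y₂, so the sum is ∞.
3P = ∞, so the order is 3.

3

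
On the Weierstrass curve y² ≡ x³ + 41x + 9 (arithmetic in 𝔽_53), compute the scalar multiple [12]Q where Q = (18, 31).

(16, 16)

Double-and-add on 12 = (1100)₂. Start with Q = (18, 31) for the leading 1-bit.
double: tangent at (18, 31): λ = (3·18² + 41)/(2·31) ≡ 6/9. 9⁻¹ ≡ 6 (mod 53), so λ ≡ 6·6 ≡ 36.
  x = λ² - 18 - 18 = 1296 - 36 ≡ 41; y = λ·(18 - 41) - 31 ≡ 42. → (41, 42)
add Q: (41, 42) + (18, 31). λ = (31 - 42)/(18 - 41) ≡ 42/30 mod 53. 30⁻¹ ≡ 23 (mod 53) since 30·23 = 690 ≡ 1, so λ ≡ 12.
  x = λ² - 41 - 18 = 144 - 59 ≡ 32; y = λ·(41 - 32) - 42 ≡ 13. → (32, 13)
double: tangent at (32, 13): λ = (3·32² + 41)/(2·13) ≡ 39/26. 26⁻¹ ≡ 51 (mod 53), so λ ≡ 39·51 ≡ 28.
  x = λ² - 32 - 32 = 784 - 64 ≡ 31; y = λ·(32 - 31) - 13 ≡ 15. → (31, 15)
double: tangent at (31, 15): λ = (3·31² + 41)/(2·15) ≡ 9/30. 30⁻¹ ≡ 23 (mod 53), so λ ≡ 9·23 ≡ 48.
  x = λ² - 31 - 31 = 2304 - 62 ≡ 16; y = λ·(31 - 16) - 15 ≡ 16. → (16, 16)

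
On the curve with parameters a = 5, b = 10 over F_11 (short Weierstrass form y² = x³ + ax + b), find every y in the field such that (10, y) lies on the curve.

2, 9

x³ + 5x + 10 = 1060 ≡ 4 (mod 11).
Square roots of 4 mod 11: 2 and 9 (since 2² = 4 ≡ 4).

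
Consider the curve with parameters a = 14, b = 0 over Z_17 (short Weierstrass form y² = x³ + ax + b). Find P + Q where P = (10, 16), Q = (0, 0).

(10, 16) + (0, 0). λ = (0 - 16)/(0 - 10) ≡ 1/7 mod 17. 7⁻¹ ≡ 5 (mod 17), so λ ≡ 5.
  x = λ² - 10 - 0 = 25 - 10 ≡ 15; y = λ·(10 - 15) - 16 ≡ 10. → (15, 10)

(15, 10)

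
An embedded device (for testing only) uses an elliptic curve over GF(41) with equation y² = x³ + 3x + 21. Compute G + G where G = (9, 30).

(23, 11)

tangent at (9, 30): λ = (3·9² + 3)/(2·30) ≡ 0/19. 19⁻¹ ≡ 13 (mod 41), so λ ≡ 0·13 ≡ 0.
  x = λ² - 9 - 9 = 0 - 18 ≡ 23; y = λ·(9 - 23) - 30 ≡ 11. → (23, 11)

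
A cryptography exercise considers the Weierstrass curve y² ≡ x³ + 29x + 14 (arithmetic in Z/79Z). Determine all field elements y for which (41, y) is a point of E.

x³ + 29x + 14 = 70124 ≡ 51 (mod 79).
Square roots of 51 mod 79: 29 and 50 (since 29² = 841 ≡ 51).

29, 50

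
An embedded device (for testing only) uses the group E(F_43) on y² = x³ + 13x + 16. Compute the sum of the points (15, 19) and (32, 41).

(13, 19)

(15, 19) + (32, 41). λ = (41 - 19)/(32 - 15) ≡ 22/17 mod 43. 17⁻¹ ≡ 38 (mod 43) since 17·38 = 646 ≡ 1, so λ ≡ 19.
  x = λ² - 15 - 32 = 361 - 47 ≡ 13; y = λ·(15 - 13) - 19 ≡ 19. → (13, 19)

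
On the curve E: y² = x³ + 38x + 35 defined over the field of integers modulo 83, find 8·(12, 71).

(71, 80)

Write P = (12, 71).
Repeated addition: build up to 8P.
2P: tangent at (12, 71): λ = (3·12² + 38)/(2·71) ≡ 55/59. 59⁻¹ ≡ 38 (mod 83), so λ ≡ 55·38 ≡ 15.
  x = λ² - 12 - 12 = 225 - 24 ≡ 35; y = λ·(12 - 35) - 71 ≡ 82. → (35, 82)
3P: (35, 82) + (12, 71). λ = (71 - 82)/(12 - 35) ≡ 72/60 mod 83. 60⁻¹ ≡ 18 (mod 83) since 60·18 = 1080 ≡ 1, so λ ≡ 51.
  x = λ² - 35 - 12 = 2601 - 47 ≡ 64; y = λ·(35 - 64) - 82 ≡ 16. → (64, 16)
4P: (64, 16) + (12, 71). λ = (71 - 16)/(12 - 64) ≡ 55/31 mod 83. 31⁻¹ ≡ 75 (mod 83) since 31·75 = 2325 ≡ 1, so λ ≡ 58.
  x = λ² - 64 - 12 = 3364 - 76 ≡ 51; y = λ·(64 - 51) - 16 ≡ 74. → (51, 74)
5P: (51, 74) + (12, 71). λ = (71 - 74)/(12 - 51) ≡ 80/44 mod 83. 44⁻¹ ≡ 17 (mod 83) since 44·17 = 748 ≡ 1, so λ ≡ 32.
  x = λ² - 51 - 12 = 1024 - 63 ≡ 48; y = λ·(51 - 48) - 74 ≡ 22. → (48, 22)
6P: (48, 22) + (12, 71). λ = (71 - 22)/(12 - 48) ≡ 49/47 mod 83. 47⁻¹ ≡ 53 (mod 83), so λ ≡ 24.
  x = λ² - 48 - 12 = 576 - 60 ≡ 18; y = λ·(48 - 18) - 22 ≡ 34. → (18, 34)
7P: (18, 34) + (12, 71). λ = (71 - 34)/(12 - 18) ≡ 37/77 mod 83. 77⁻¹ ≡ 69 (mod 83) since 77·69 = 5313 ≡ 1, so λ ≡ 63.
  x = λ² - 18 - 12 = 3969 - 30 ≡ 38; y = λ·(18 - 38) - 34 ≡ 34. → (38, 34)
8P: (38, 34) + (12, 71). λ = (71 - 34)/(12 - 38) ≡ 37/57 mod 83. 57⁻¹ ≡ 67 (mod 83), so λ ≡ 72.
  x = λ² - 38 - 12 = 5184 - 50 ≡ 71; y = λ·(38 - 71) - 34 ≡ 80. → (71, 80)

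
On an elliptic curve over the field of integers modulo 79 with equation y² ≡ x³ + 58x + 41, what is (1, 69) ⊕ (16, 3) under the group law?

(15, 40)

(1, 69) + (16, 3). λ = (3 - 69)/(16 - 1) ≡ 13/15 mod 79. 15⁻¹ ≡ 58 (mod 79), so λ ≡ 43.
  x = λ² - 1 - 16 = 1849 - 17 ≡ 15; y = λ·(1 - 15) - 69 ≡ 40. → (15, 40)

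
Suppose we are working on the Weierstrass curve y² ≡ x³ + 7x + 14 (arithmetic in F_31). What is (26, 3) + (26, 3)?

tangent at (26, 3): λ = (3·26² + 7)/(2·3) ≡ 20/6. 6⁻¹ ≡ 26 (mod 31), so λ ≡ 20·26 ≡ 24.
  x = λ² - 26 - 26 = 576 - 52 ≡ 28; y = λ·(26 - 28) - 3 ≡ 11. → (28, 11)

(28, 11)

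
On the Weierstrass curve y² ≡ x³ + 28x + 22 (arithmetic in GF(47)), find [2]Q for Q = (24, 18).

(1, 2)

tangent at (24, 18): λ = (3·24² + 28)/(2·18) ≡ 17/36. 36⁻¹ ≡ 17 (mod 47), so λ ≡ 17·17 ≡ 7.
  x = λ² - 24 - 24 = 49 - 48 ≡ 1; y = λ·(24 - 1) - 18 ≡ 2. → (1, 2)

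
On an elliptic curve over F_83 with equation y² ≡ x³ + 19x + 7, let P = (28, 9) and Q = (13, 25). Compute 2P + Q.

First 2P:
Repeated addition: build up to 2P.
2P: tangent at (28, 9): λ = (3·28² + 19)/(2·9) ≡ 47/18. 18⁻¹ ≡ 60 (mod 83) since 18·60 = 1080 ≡ 1, so λ ≡ 47·60 ≡ 81.
  x = λ² - 28 - 28 = 6561 - 56 ≡ 31; y = λ·(28 - 31) - 9 ≡ 80. → (31, 80)
2P = (31, 80).
Finally 2P + Q:
(31, 80) + (13, 25). λ = (25 - 80)/(13 - 31) ≡ 28/65 mod 83. 65⁻¹ ≡ 23 (mod 83), so λ ≡ 63.
  x = λ² - 31 - 13 = 3969 - 44 ≡ 24; y = λ·(31 - 24) - 80 ≡ 29. → (24, 29)

(24, 29)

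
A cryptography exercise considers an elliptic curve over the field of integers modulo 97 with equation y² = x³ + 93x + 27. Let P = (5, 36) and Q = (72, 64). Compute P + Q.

(67, 93)

(5, 36) + (72, 64). λ = (64 - 36)/(72 - 5) ≡ 28/67 mod 97. 67⁻¹ ≡ 42 (mod 97) since 67·42 = 2814 ≡ 1, so λ ≡ 12.
  x = λ² - 5 - 72 = 144 - 77 ≡ 67; y = λ·(5 - 67) - 36 ≡ 93. → (67, 93)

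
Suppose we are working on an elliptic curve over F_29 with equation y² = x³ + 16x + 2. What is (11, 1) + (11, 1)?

(8, 2)

tangent at (11, 1): λ = (3·11² + 16)/(2·1) ≡ 2/2. 2⁻¹ ≡ 15 (mod 29) since 2·15 = 30 ≡ 1, so λ ≡ 2·15 ≡ 1.
  x = λ² - 11 - 11 = 1 - 22 ≡ 8; y = λ·(11 - 8) - 1 ≡ 2. → (8, 2)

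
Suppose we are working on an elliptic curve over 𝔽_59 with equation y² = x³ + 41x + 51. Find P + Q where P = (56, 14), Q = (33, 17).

(56, 14) + (33, 17). λ = (17 - 14)/(33 - 56) ≡ 3/36 mod 59. 36⁻¹ ≡ 41 (mod 59) since 36·41 = 1476 ≡ 1, so λ ≡ 5.
  x = λ² - 56 - 33 = 25 - 89 ≡ 54; y = λ·(56 - 54) - 14 ≡ 55. → (54, 55)

(54, 55)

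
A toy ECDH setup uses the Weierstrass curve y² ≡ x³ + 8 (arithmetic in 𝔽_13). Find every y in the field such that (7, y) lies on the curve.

x³ + 0x + 8 = 351 ≡ 0 (mod 13).
Only y = 0 satisfies y² ≡ 0.

0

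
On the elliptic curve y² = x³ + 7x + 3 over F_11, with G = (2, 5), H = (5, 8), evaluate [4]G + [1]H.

(2, 5)

First 4G:
Repeated addition: build up to 4G.
2G: tangent at (2, 5): λ = (3·2² + 7)/(2·5) ≡ 8/10. 10⁻¹ ≡ 10 (mod 11) since 10·10 = 100 ≡ 1, so λ ≡ 8·10 ≡ 3.
  x = λ² - 2 - 2 = 9 - 4 ≡ 5; y = λ·(2 - 5) - 5 ≡ 8. → (5, 8)
3G: (5, 8) + (2, 5). λ = (5 - 8)/(2 - 5) ≡ 8/8 mod 11. 8⁻¹ ≡ 7 (mod 11), so λ ≡ 1.
  x = λ² - 5 - 2 = 1 - 7 ≡ 5; y = λ·(5 - 5) - 8 ≡ 3. → (5, 3)
4G: (5, 3) + (2, 5). λ = (5 - 3)/(2 - 5) ≡ 2/8 mod 11. 8⁻¹ ≡ 7 (mod 11) since 8·7 = 56 ≡ 1, so λ ≡ 3.
  x = λ² - 5 - 2 = 9 - 7 ≡ 2; y = λ·(5 - 2) - 3 ≡ 6. → (2, 6)
4G = (2, 6).
Finally 4G + H:
(2, 6) + (5, 8). λ = (8 - 6)/(5 - 2) ≡ 2/3 mod 11. 3⁻¹ ≡ 4 (mod 11) since 3·4 = 12 ≡ 1, so λ ≡ 8.
  x = λ² - 2 - 5 = 64 - 7 ≡ 2; y = λ·(2 - 2) - 6 ≡ 5. → (2, 5)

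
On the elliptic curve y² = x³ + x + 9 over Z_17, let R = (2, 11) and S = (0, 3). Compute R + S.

(14, 9)

(2, 11) + (0, 3). λ = (3 - 11)/(0 - 2) ≡ 9/15 mod 17. 15⁻¹ ≡ 8 (mod 17), so λ ≡ 4.
  x = λ² - 2 - 0 = 16 - 2 ≡ 14; y = λ·(2 - 14) - 11 ≡ 9. → (14, 9)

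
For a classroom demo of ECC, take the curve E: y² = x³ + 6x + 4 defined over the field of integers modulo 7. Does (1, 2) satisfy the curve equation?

yes

y² = 2² ≡ 4; x³ + 6x + 4 = 11 ≡ 4 (mod 7). 4 = 4.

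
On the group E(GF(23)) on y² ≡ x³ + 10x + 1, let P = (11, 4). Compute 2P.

(19, 14)

tangent at (11, 4): λ = (3·11² + 10)/(2·4) ≡ 5/8. 8⁻¹ ≡ 3 (mod 23), so λ ≡ 5·3 ≡ 15.
  x = λ² - 11 - 11 = 225 - 22 ≡ 19; y = λ·(11 - 19) - 4 ≡ 14. → (19, 14)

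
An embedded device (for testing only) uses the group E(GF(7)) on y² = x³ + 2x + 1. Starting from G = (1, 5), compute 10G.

Repeated addition: build up to 10G.
2G: tangent at (1, 5): λ = (3·1² + 2)/(2·5) ≡ 5/3. 3⁻¹ ≡ 5 (mod 7), so λ ≡ 5·5 ≡ 4.
  x = λ² - 1 - 1 = 16 - 2 ≡ 0; y = λ·(1 - 0) - 5 ≡ 6. → (0, 6)
3G: (0, 6) + (1, 5). λ = (5 - 6)/(1 - 0) ≡ 6/1 mod 7. 1⁻¹ ≡ 1 (mod 7) since 1·1 = 1 ≡ 1, so λ ≡ 6.
  x = λ² - 0 - 1 = 36 - 1 ≡ 0; y = λ·(0 - 0) - 6 ≡ 1. → (0, 1)
4G: (0, 1) + (1, 5). λ = (5 - 1)/(1 - 0) ≡ 4/1 mod 7. 1⁻¹ ≡ 1 (mod 7) since 1·1 = 1 ≡ 1, so λ ≡ 4.
  x = λ² - 0 - 1 = 16 - 1 ≡ 1; y = λ·(0 - 1) - 1 ≡ 2. → (1, 2)
5G: (1, 2) + (1, 5): same x and y₁ ≡ -y₂, so the sum is 𝒪.
6G: 𝒪 + (1, 5) = (1, 5) (identity).
7G: tangent at (1, 5): λ = (3·1² + 2)/(2·5) ≡ 5/3. 3⁻¹ ≡ 5 (mod 7) since 3·5 = 15 ≡ 1, so λ ≡ 5·5 ≡ 4.
  x = λ² - 1 - 1 = 16 - 2 ≡ 0; y = λ·(1 - 0) - 5 ≡ 6. → (0, 6)
8G: (0, 6) + (1, 5). λ = (5 - 6)/(1 - 0) ≡ 6/1 mod 7. 1⁻¹ ≡ 1 (mod 7) since 1·1 = 1 ≡ 1, so λ ≡ 6.
  x = λ² - 0 - 1 = 36 - 1 ≡ 0; y = λ·(0 - 0) - 6 ≡ 1. → (0, 1)
9G: (0, 1) + (1, 5). λ = (5 - 1)/(1 - 0) ≡ 4/1 mod 7. 1⁻¹ ≡ 1 (mod 7), so λ ≡ 4.
  x = λ² - 0 - 1 = 16 - 1 ≡ 1; y = λ·(0 - 1) - 1 ≡ 2. → (1, 2)
10G: (1, 2) + (1, 5): same x and y₁ ≡ -y₂, so the sum is 𝒪.

O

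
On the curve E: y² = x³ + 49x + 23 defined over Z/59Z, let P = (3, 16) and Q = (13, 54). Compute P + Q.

(3, 16) + (13, 54). λ = (54 - 16)/(13 - 3) ≡ 38/10 mod 59. 10⁻¹ ≡ 6 (mod 59) since 10·6 = 60 ≡ 1, so λ ≡ 51.
  x = λ² - 3 - 13 = 2601 - 16 ≡ 48; y = λ·(3 - 48) - 16 ≡ 49. → (48, 49)

(48, 49)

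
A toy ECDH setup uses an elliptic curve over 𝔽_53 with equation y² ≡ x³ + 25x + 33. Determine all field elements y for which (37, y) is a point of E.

25, 28

x³ + 25x + 33 = 51611 ≡ 42 (mod 53).
Square roots of 42 mod 53: 25 and 28 (since 25² = 625 ≡ 42).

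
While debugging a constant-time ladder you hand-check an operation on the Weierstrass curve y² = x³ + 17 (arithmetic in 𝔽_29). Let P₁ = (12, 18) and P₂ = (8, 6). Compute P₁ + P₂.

(18, 22)

(12, 18) + (8, 6). λ = (6 - 18)/(8 - 12) ≡ 17/25 mod 29. 25⁻¹ ≡ 7 (mod 29), so λ ≡ 3.
  x = λ² - 12 - 8 = 9 - 20 ≡ 18; y = λ·(12 - 18) - 18 ≡ 22. → (18, 22)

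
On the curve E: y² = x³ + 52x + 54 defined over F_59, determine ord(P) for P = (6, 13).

9

2P: tangent at (6, 13): λ = (3·6² + 52)/(2·13) ≡ 42/26. 26⁻¹ ≡ 25 (mod 59), so λ ≡ 42·25 ≡ 47.
  x = λ² - 6 - 6 = 2209 - 12 ≡ 14; y = λ·(6 - 14) - 13 ≡ 24. → (14, 24)
3P: (14, 24) + (6, 13). λ = (13 - 24)/(6 - 14) ≡ 48/51 mod 59. 51⁻¹ ≡ 22 (mod 59), so λ ≡ 53.
  x = λ² - 14 - 6 = 2809 - 20 ≡ 16; y = λ·(14 - 16) - 24 ≡ 47. → (16, 47)
4P: (16, 47) + (6, 13). λ = (13 - 47)/(6 - 16) ≡ 25/49 mod 59. 49⁻¹ ≡ 53 (mod 59), so λ ≡ 27.
  x = λ² - 16 - 6 = 729 - 22 ≡ 58; y = λ·(16 - 58) - 47 ≡ 58. → (58, 58)
5P: (58, 58) + (6, 13). λ = (13 - 58)/(6 - 58) ≡ 14/7 mod 59. 7⁻¹ ≡ 17 (mod 59) since 7·17 = 119 ≡ 1, so λ ≡ 2.
  x = λ² - 58 - 6 = 4 - 64 ≡ 58; y = λ·(58 - 58) - 58 ≡ 1. → (58, 1)
6P: (58, 1) + (6, 13). λ = (13 - 1)/(6 - 58) ≡ 12/7 mod 59. 7⁻¹ ≡ 17 (mod 59) since 7·17 = 119 ≡ 1, so λ ≡ 27.
  x = λ² - 58 - 6 = 729 - 64 ≡ 16; y = λ·(58 - 16) - 1 ≡ 12. → (16, 12)
7P: (16, 12) + (6, 13). λ = (13 - 12)/(6 - 16) ≡ 1/49 mod 59. 49⁻¹ ≡ 53 (mod 59), so λ ≡ 53.
  x = λ² - 16 - 6 = 2809 - 22 ≡ 14; y = λ·(16 - 14) - 12 ≡ 35. → (14, 35)
8P: (14, 35) + (6, 13). λ = (13 - 35)/(6 - 14) ≡ 37/51 mod 59. 51⁻¹ ≡ 22 (mod 59), so λ ≡ 47.
  x = λ² - 14 - 6 = 2209 - 20 ≡ 6; y = λ·(14 - 6) - 35 ≡ 46. → (6, 46)
9P: (6, 46) + (6, 13): same x and y₁ ≡ -y₂, so the sum is 𝒪.
9P = 𝒪, so the order is 9.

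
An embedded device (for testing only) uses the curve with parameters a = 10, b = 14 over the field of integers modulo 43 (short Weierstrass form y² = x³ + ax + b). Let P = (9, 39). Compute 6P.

O

Repeated addition: build up to 6P.
2P: tangent at (9, 39): λ = (3·9² + 10)/(2·39) ≡ 38/35. 35⁻¹ ≡ 16 (mod 43), so λ ≡ 38·16 ≡ 6.
  x = λ² - 9 - 9 = 36 - 18 ≡ 18; y = λ·(9 - 18) - 39 ≡ 36. → (18, 36)
3P: (18, 36) + (9, 39). λ = (39 - 36)/(9 - 18) ≡ 3/34 mod 43. 34⁻¹ ≡ 19 (mod 43), so λ ≡ 14.
  x = λ² - 18 - 9 = 196 - 27 ≡ 40; y = λ·(18 - 40) - 36 ≡ 0. → (40, 0)
4P: (40, 0) + (9, 39). λ = (39 - 0)/(9 - 40) ≡ 39/12 mod 43. 12⁻¹ ≡ 18 (mod 43) since 12·18 = 216 ≡ 1, so λ ≡ 14.
  x = λ² - 40 - 9 = 196 - 49 ≡ 18; y = λ·(40 - 18) - 0 ≡ 7. → (18, 7)
5P: (18, 7) + (9, 39). λ = (39 - 7)/(9 - 18) ≡ 32/34 mod 43. 34⁻¹ ≡ 19 (mod 43), so λ ≡ 6.
  x = λ² - 18 - 9 = 36 - 27 ≡ 9; y = λ·(18 - 9) - 7 ≡ 4. → (9, 4)
6P: (9, 4) + (9, 39): same x and y₁ ≡ -y₂, so the sum is O.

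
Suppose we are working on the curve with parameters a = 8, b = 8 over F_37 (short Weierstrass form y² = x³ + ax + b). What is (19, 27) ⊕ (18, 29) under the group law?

(19, 27) + (18, 29). λ = (29 - 27)/(18 - 19) ≡ 2/36 mod 37. 36⁻¹ ≡ 36 (mod 37) since 36·36 = 1296 ≡ 1, so λ ≡ 35.
  x = λ² - 19 - 18 = 1225 - 37 ≡ 4; y = λ·(19 - 4) - 27 ≡ 17. → (4, 17)

(4, 17)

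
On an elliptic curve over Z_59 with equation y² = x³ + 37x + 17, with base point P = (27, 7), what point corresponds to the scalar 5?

(46, 17)

Double-and-add on 5 = (101)₂. Start with P = (27, 7) for the leading 1-bit.
double: tangent at (27, 7): λ = (3·27² + 37)/(2·7) ≡ 41/14. 14⁻¹ ≡ 38 (mod 59), so λ ≡ 41·38 ≡ 24.
  x = λ² - 27 - 27 = 576 - 54 ≡ 50; y = λ·(27 - 50) - 7 ≡ 31. → (50, 31)
double: tangent at (50, 31): λ = (3·50² + 37)/(2·31) ≡ 44/3. 3⁻¹ ≡ 20 (mod 59) since 3·20 = 60 ≡ 1, so λ ≡ 44·20 ≡ 54.
  x = λ² - 50 - 50 = 2916 - 100 ≡ 43; y = λ·(50 - 43) - 31 ≡ 52. → (43, 52)
add P: (43, 52) + (27, 7). λ = (7 - 52)/(27 - 43) ≡ 14/43 mod 59. 43⁻¹ ≡ 11 (mod 59), so λ ≡ 36.
  x = λ² - 43 - 27 = 1296 - 70 ≡ 46; y = λ·(43 - 46) - 52 ≡ 17. → (46, 17)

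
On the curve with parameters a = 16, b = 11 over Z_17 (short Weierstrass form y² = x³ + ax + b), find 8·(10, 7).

(10, 10)

Write G = (10, 7).
Repeated addition: build up to 8G.
2G: tangent at (10, 7): λ = (3·10² + 16)/(2·7) ≡ 10/14. 14⁻¹ ≡ 11 (mod 17), so λ ≡ 10·11 ≡ 8.
  x = λ² - 10 - 10 = 64 - 20 ≡ 10; y = λ·(10 - 10) - 7 ≡ 10. → (10, 10)
3G: (10, 10) + (10, 7): same x and y₁ ≡ -y₂, so the sum is O.
4G: O + (10, 7) = (10, 7) (identity).
5G: tangent at (10, 7): λ = (3·10² + 16)/(2·7) ≡ 10/14. 14⁻¹ ≡ 11 (mod 17) since 14·11 = 154 ≡ 1, so λ ≡ 10·11 ≡ 8.
  x = λ² - 10 - 10 = 64 - 20 ≡ 10; y = λ·(10 - 10) - 7 ≡ 10. → (10, 10)
6G: (10, 10) + (10, 7): same x and y₁ ≡ -y₂, so the sum is O.
7G: O + (10, 7) = (10, 7) (identity).
8G: tangent at (10, 7): λ = (3·10² + 16)/(2·7) ≡ 10/14. 14⁻¹ ≡ 11 (mod 17), so λ ≡ 10·11 ≡ 8.
  x = λ² - 10 - 10 = 64 - 20 ≡ 10; y = λ·(10 - 10) - 7 ≡ 10. → (10, 10)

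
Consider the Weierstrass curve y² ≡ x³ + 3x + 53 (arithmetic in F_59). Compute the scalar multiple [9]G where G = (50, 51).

(23, 28)

Repeated addition: build up to 9G.
2G: tangent at (50, 51): λ = (3·50² + 3)/(2·51) ≡ 10/43. 43⁻¹ ≡ 11 (mod 59), so λ ≡ 10·11 ≡ 51.
  x = λ² - 50 - 50 = 2601 - 100 ≡ 23; y = λ·(50 - 23) - 51 ≡ 28. → (23, 28)
3G: (23, 28) + (50, 51). λ = (51 - 28)/(50 - 23) ≡ 23/27 mod 59. 27⁻¹ ≡ 35 (mod 59), so λ ≡ 38.
  x = λ² - 23 - 50 = 1444 - 73 ≡ 14; y = λ·(23 - 14) - 28 ≡ 19. → (14, 19)
4G: (14, 19) + (50, 51). λ = (51 - 19)/(50 - 14) ≡ 32/36 mod 59. 36⁻¹ ≡ 41 (mod 59), so λ ≡ 14.
  x = λ² - 14 - 50 = 196 - 64 ≡ 14; y = λ·(14 - 14) - 19 ≡ 40. → (14, 40)
5G: (14, 40) + (50, 51). λ = (51 - 40)/(50 - 14) ≡ 11/36 mod 59. 36⁻¹ ≡ 41 (mod 59) since 36·41 = 1476 ≡ 1, so λ ≡ 38.
  x = λ² - 14 - 50 = 1444 - 64 ≡ 23; y = λ·(14 - 23) - 40 ≡ 31. → (23, 31)
6G: (23, 31) + (50, 51). λ = (51 - 31)/(50 - 23) ≡ 20/27 mod 59. 27⁻¹ ≡ 35 (mod 59), so λ ≡ 51.
  x = λ² - 23 - 50 = 2601 - 73 ≡ 50; y = λ·(23 - 50) - 31 ≡ 8. → (50, 8)
7G: (50, 8) + (50, 51): same x and y₁ ≡ -y₂, so the sum is O.
8G: O + (50, 51) = (50, 51) (identity).
9G: tangent at (50, 51): λ = (3·50² + 3)/(2·51) ≡ 10/43. 43⁻¹ ≡ 11 (mod 59) since 43·11 = 473 ≡ 1, so λ ≡ 10·11 ≡ 51.
  x = λ² - 50 - 50 = 2601 - 100 ≡ 23; y = λ·(50 - 23) - 51 ≡ 28. → (23, 28)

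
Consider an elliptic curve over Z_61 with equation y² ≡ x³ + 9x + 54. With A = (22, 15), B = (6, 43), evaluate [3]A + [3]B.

(10, 30)

First 3A:
Repeated addition: build up to 3A.
2A: tangent at (22, 15): λ = (3·22² + 9)/(2·15) ≡ 58/30. 30⁻¹ ≡ 59 (mod 61) since 30·59 = 1770 ≡ 1, so λ ≡ 58·59 ≡ 6.
  x = λ² - 22 - 22 = 36 - 44 ≡ 53; y = λ·(22 - 53) - 15 ≡ 43. → (53, 43)
3A: (53, 43) + (22, 15). λ = (15 - 43)/(22 - 53) ≡ 33/30 mod 61. 30⁻¹ ≡ 59 (mod 61), so λ ≡ 56.
  x = λ² - 53 - 22 = 3136 - 75 ≡ 11; y = λ·(53 - 11) - 43 ≡ 52. → (11, 52)
3A = (11, 52).
Next 3B:
Repeated addition: build up to 3B.
2B: tangent at (6, 43): λ = (3·6² + 9)/(2·43) ≡ 56/25. 25⁻¹ ≡ 22 (mod 61) since 25·22 = 550 ≡ 1, so λ ≡ 56·22 ≡ 12.
  x = λ² - 6 - 6 = 144 - 12 ≡ 10; y = λ·(6 - 10) - 43 ≡ 31. → (10, 31)
3B: (10, 31) + (6, 43). λ = (43 - 31)/(6 - 10) ≡ 12/57 mod 61. 57⁻¹ ≡ 15 (mod 61), so λ ≡ 58.
  x = λ² - 10 - 6 = 3364 - 16 ≡ 54; y = λ·(10 - 54) - 31 ≡ 40. → (54, 40)
3B = (54, 40).
Finally 3A + 3B:
(11, 52) + (54, 40). λ = (40 - 52)/(54 - 11) ≡ 49/43 mod 61. 43⁻¹ ≡ 44 (mod 61), so λ ≡ 21.
  x = λ² - 11 - 54 = 441 - 65 ≡ 10; y = λ·(11 - 10) - 52 ≡ 30. → (10, 30)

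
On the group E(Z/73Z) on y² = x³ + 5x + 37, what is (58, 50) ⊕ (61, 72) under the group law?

(58, 50) + (61, 72). λ = (72 - 50)/(61 - 58) ≡ 22/3 mod 73. 3⁻¹ ≡ 49 (mod 73), so λ ≡ 56.
  x = λ² - 58 - 61 = 3136 - 119 ≡ 24; y = λ·(58 - 24) - 50 ≡ 29. → (24, 29)

(24, 29)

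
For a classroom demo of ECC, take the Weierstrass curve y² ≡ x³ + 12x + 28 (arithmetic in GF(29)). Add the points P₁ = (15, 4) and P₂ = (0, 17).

(15, 4) + (0, 17). λ = (17 - 4)/(0 - 15) ≡ 13/14 mod 29. 14⁻¹ ≡ 27 (mod 29) since 14·27 = 378 ≡ 1, so λ ≡ 3.
  x = λ² - 15 - 0 = 9 - 15 ≡ 23; y = λ·(15 - 23) - 4 ≡ 1. → (23, 1)

(23, 1)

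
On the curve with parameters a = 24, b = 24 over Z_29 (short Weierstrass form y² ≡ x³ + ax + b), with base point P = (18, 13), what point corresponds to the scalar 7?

(21, 25)

Repeated addition: build up to 7P.
2P: tangent at (18, 13): λ = (3·18² + 24)/(2·13) ≡ 10/26. 26⁻¹ ≡ 19 (mod 29) since 26·19 = 494 ≡ 1, so λ ≡ 10·19 ≡ 16.
  x = λ² - 18 - 18 = 256 - 36 ≡ 17; y = λ·(18 - 17) - 13 ≡ 3. → (17, 3)
3P: (17, 3) + (18, 13). λ = (13 - 3)/(18 - 17) ≡ 10/1 mod 29. 1⁻¹ ≡ 1 (mod 29), so λ ≡ 10.
  x = λ² - 17 - 18 = 100 - 35 ≡ 7; y = λ·(17 - 7) - 3 ≡ 10. → (7, 10)
4P: (7, 10) + (18, 13). λ = (13 - 10)/(18 - 7) ≡ 3/11 mod 29. 11⁻¹ ≡ 8 (mod 29), so λ ≡ 24.
  x = λ² - 7 - 18 = 576 - 25 ≡ 0; y = λ·(7 - 0) - 10 ≡ 13. → (0, 13)
5P: (0, 13) + (18, 13). λ = (13 - 13)/(18 - 0) ≡ 0/18 mod 29. 18⁻¹ ≡ 21 (mod 29) since 18·21 = 378 ≡ 1, so λ ≡ 0.
  x = λ² - 0 - 18 = 0 - 18 ≡ 11; y = λ·(0 - 11) - 13 ≡ 16. → (11, 16)
6P: (11, 16) + (18, 13). λ = (13 - 16)/(18 - 11) ≡ 26/7 mod 29. 7⁻¹ ≡ 25 (mod 29), so λ ≡ 12.
  x = λ² - 11 - 18 = 144 - 29 ≡ 28; y = λ·(11 - 28) - 16 ≡ 12. → (28, 12)
7P: (28, 12) + (18, 13). λ = (13 - 12)/(18 - 28) ≡ 1/19 mod 29. 19⁻¹ ≡ 26 (mod 29) since 19·26 = 494 ≡ 1, so λ ≡ 26.
  x = λ² - 28 - 18 = 676 - 46 ≡ 21; y = λ·(28 - 21) - 12 ≡ 25. → (21, 25)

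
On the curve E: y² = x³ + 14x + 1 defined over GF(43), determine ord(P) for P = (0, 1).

4

2P: tangent at (0, 1): λ = (3·0² + 14)/(2·1) ≡ 14/2. 2⁻¹ ≡ 22 (mod 43), so λ ≡ 14·22 ≡ 7.
  x = λ² - 0 - 0 = 49 - 0 ≡ 6; y = λ·(0 - 6) - 1 ≡ 0. → (6, 0)
3P: (6, 0) + (0, 1). λ = (1 - 0)/(0 - 6) ≡ 1/37 mod 43. 37⁻¹ ≡ 7 (mod 43), so λ ≡ 7.
  x = λ² - 6 - 0 = 49 - 6 ≡ 0; y = λ·(6 - 0) - 0 ≡ 42. → (0, 42)
4P: (0, 42) + (0, 1): same x and y₁ ≡ -y₂, so the sum is the point at infinity.
4P = the point at infinity, so the order is 4.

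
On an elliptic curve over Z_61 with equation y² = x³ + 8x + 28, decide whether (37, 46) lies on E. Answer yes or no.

y² = 46² ≡ 42; x³ + 8x + 28 = 50977 ≡ 42 (mod 61). 42 = 42.

yes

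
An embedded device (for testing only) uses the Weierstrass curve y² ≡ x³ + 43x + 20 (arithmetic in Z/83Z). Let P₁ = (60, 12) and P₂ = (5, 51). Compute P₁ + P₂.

(12, 43)

(60, 12) + (5, 51). λ = (51 - 12)/(5 - 60) ≡ 39/28 mod 83. 28⁻¹ ≡ 3 (mod 83) since 28·3 = 84 ≡ 1, so λ ≡ 34.
  x = λ² - 60 - 5 = 1156 - 65 ≡ 12; y = λ·(60 - 12) - 12 ≡ 43. → (12, 43)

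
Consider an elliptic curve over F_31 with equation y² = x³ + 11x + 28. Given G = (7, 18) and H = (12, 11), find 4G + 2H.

First 4G:
Double-and-add on 4 = (100)₂. Start with G = (7, 18) for the leading 1-bit.
double: tangent at (7, 18): λ = (3·7² + 11)/(2·18) ≡ 3/5. 5⁻¹ ≡ 25 (mod 31), so λ ≡ 3·25 ≡ 13.
  x = λ² - 7 - 7 = 169 - 14 ≡ 0; y = λ·(7 - 0) - 18 ≡ 11. → (0, 11)
double: tangent at (0, 11): λ = (3·0² + 11)/(2·11) ≡ 11/22. 22⁻¹ ≡ 24 (mod 31) since 22·24 = 528 ≡ 1, so λ ≡ 11·24 ≡ 16.
  x = λ² - 0 - 0 = 256 - 0 ≡ 8; y = λ·(0 - 8) - 11 ≡ 16. → (8, 16)
4G = (8, 16).
Next 2H:
Repeated addition: build up to 2H.
2H: tangent at (12, 11): λ = (3·12² + 11)/(2·11) ≡ 9/22. 22⁻¹ ≡ 24 (mod 31), so λ ≡ 9·24 ≡ 30.
  x = λ² - 12 - 12 = 900 - 24 ≡ 8; y = λ·(12 - 8) - 11 ≡ 16. → (8, 16)
2H = (8, 16).
Finally 4G + 2H:
tangent at (8, 16): λ = (3·8² + 11)/(2·16) ≡ 17/1. 1⁻¹ ≡ 1 (mod 31), so λ ≡ 17·1 ≡ 17.
  x = λ² - 8 - 8 = 289 - 16 ≡ 25; y = λ·(8 - 25) - 16 ≡ 5. → (25, 5)

(25, 5)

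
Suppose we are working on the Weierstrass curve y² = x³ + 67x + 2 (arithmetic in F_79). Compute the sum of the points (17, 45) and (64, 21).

(43, 54)

(17, 45) + (64, 21). λ = (21 - 45)/(64 - 17) ≡ 55/47 mod 79. 47⁻¹ ≡ 37 (mod 79), so λ ≡ 60.
  x = λ² - 17 - 64 = 3600 - 81 ≡ 43; y = λ·(17 - 43) - 45 ≡ 54. → (43, 54)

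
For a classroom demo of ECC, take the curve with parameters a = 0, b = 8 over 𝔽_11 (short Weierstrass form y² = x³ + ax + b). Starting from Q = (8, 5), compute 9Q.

(8, 5)

Repeated addition: build up to 9Q.
2Q: tangent at (8, 5): λ = (3·8² + 0)/(2·5) ≡ 5/10. 10⁻¹ ≡ 10 (mod 11), so λ ≡ 5·10 ≡ 6.
  x = λ² - 8 - 8 = 36 - 16 ≡ 9; y = λ·(8 - 9) - 5 ≡ 0. → (9, 0)
3Q: (9, 0) + (8, 5). λ = (5 - 0)/(8 - 9) ≡ 5/10 mod 11. 10⁻¹ ≡ 10 (mod 11) since 10·10 = 100 ≡ 1, so λ ≡ 6.
  x = λ² - 9 - 8 = 36 - 17 ≡ 8; y = λ·(9 - 8) - 0 ≡ 6. → (8, 6)
4Q: (8, 6) + (8, 5): same x and y₁ ≡ -y₂, so the sum is the point at infinity.
5Q: the point at infinity + (8, 5) = (8, 5) (identity).
6Q: tangent at (8, 5): λ = (3·8² + 0)/(2·5) ≡ 5/10. 10⁻¹ ≡ 10 (mod 11), so λ ≡ 5·10 ≡ 6.
  x = λ² - 8 - 8 = 36 - 16 ≡ 9; y = λ·(8 - 9) - 5 ≡ 0. → (9, 0)
7Q: (9, 0) + (8, 5). λ = (5 - 0)/(8 - 9) ≡ 5/10 mod 11. 10⁻¹ ≡ 10 (mod 11), so λ ≡ 6.
  x = λ² - 9 - 8 = 36 - 17 ≡ 8; y = λ·(9 - 8) - 0 ≡ 6. → (8, 6)
8Q: (8, 6) + (8, 5): same x and y₁ ≡ -y₂, so the sum is the point at infinity.
9Q: the point at infinity + (8, 5) = (8, 5) (identity).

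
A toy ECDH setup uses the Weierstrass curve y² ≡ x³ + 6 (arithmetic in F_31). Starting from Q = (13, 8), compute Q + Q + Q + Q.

(18, 14)

Double-and-add on 4 = (100)₂. Start with Q = (13, 8) for the leading 1-bit.
double: tangent at (13, 8): λ = (3·13² + 0)/(2·8) ≡ 11/16. 16⁻¹ ≡ 2 (mod 31), so λ ≡ 11·2 ≡ 22.
  x = λ² - 13 - 13 = 484 - 26 ≡ 24; y = λ·(13 - 24) - 8 ≡ 29. → (24, 29)
double: tangent at (24, 29): λ = (3·24² + 0)/(2·29) ≡ 23/27. 27⁻¹ ≡ 23 (mod 31), so λ ≡ 23·23 ≡ 2.
  x = λ² - 24 - 24 = 4 - 48 ≡ 18; y = λ·(24 - 18) - 29 ≡ 14. → (18, 14)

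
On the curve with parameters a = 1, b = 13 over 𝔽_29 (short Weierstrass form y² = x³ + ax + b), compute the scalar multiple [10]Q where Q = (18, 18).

Double-and-add on 10 = (1010)₂. Start with Q = (18, 18) for the leading 1-bit.
double: tangent at (18, 18): λ = (3·18² + 1)/(2·18) ≡ 16/7. 7⁻¹ ≡ 25 (mod 29), so λ ≡ 16·25 ≡ 23.
  x = λ² - 18 - 18 = 529 - 36 ≡ 0; y = λ·(18 - 0) - 18 ≡ 19. → (0, 19)
double: tangent at (0, 19): λ = (3·0² + 1)/(2·19) ≡ 1/9. 9⁻¹ ≡ 13 (mod 29), so λ ≡ 1·13 ≡ 13.
  x = λ² - 0 - 0 = 169 - 0 ≡ 24; y = λ·(0 - 24) - 19 ≡ 17. → (24, 17)
add Q: (24, 17) + (18, 18). λ = (18 - 17)/(18 - 24) ≡ 1/23 mod 29. 23⁻¹ ≡ 24 (mod 29), so λ ≡ 24.
  x = λ² - 24 - 18 = 576 - 42 ≡ 12; y = λ·(24 - 12) - 17 ≡ 10. → (12, 10)
double: tangent at (12, 10): λ = (3·12² + 1)/(2·10) ≡ 27/20. 20⁻¹ ≡ 16 (mod 29) since 20·16 = 320 ≡ 1, so λ ≡ 27·16 ≡ 26.
  x = λ² - 12 - 12 = 676 - 24 ≡ 14; y = λ·(12 - 14) - 10 ≡ 25. → (14, 25)

(14, 25)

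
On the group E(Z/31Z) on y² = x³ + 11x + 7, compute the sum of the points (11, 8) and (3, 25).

(22, 27)

(11, 8) + (3, 25). λ = (25 - 8)/(3 - 11) ≡ 17/23 mod 31. 23⁻¹ ≡ 27 (mod 31), so λ ≡ 25.
  x = λ² - 11 - 3 = 625 - 14 ≡ 22; y = λ·(11 - 22) - 8 ≡ 27. → (22, 27)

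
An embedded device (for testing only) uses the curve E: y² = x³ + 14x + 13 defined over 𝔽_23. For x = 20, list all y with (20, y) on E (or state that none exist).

6, 17

x³ + 14x + 13 = 8293 ≡ 13 (mod 23).
Square roots of 13 mod 23: 6 and 17 (since 6² = 36 ≡ 13).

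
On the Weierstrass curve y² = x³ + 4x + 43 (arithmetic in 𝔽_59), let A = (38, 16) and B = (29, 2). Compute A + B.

(17, 56)

(38, 16) + (29, 2). λ = (2 - 16)/(29 - 38) ≡ 45/50 mod 59. 50⁻¹ ≡ 13 (mod 59) since 50·13 = 650 ≡ 1, so λ ≡ 54.
  x = λ² - 38 - 29 = 2916 - 67 ≡ 17; y = λ·(38 - 17) - 16 ≡ 56. → (17, 56)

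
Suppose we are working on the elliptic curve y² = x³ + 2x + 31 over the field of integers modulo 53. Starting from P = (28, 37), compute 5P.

(33, 10)

Double-and-add on 5 = (101)₂. Start with P = (28, 37) for the leading 1-bit.
double: tangent at (28, 37): λ = (3·28² + 2)/(2·37) ≡ 22/21. 21⁻¹ ≡ 48 (mod 53), so λ ≡ 22·48 ≡ 49.
  x = λ² - 28 - 28 = 2401 - 56 ≡ 13; y = λ·(28 - 13) - 37 ≡ 9. → (13, 9)
double: tangent at (13, 9): λ = (3·13² + 2)/(2·9) ≡ 32/18. 18⁻¹ ≡ 3 (mod 53) since 18·3 = 54 ≡ 1, so λ ≡ 32·3 ≡ 43.
  x = λ² - 13 - 13 = 1849 - 26 ≡ 21; y = λ·(13 - 21) - 9 ≡ 18. → (21, 18)
add P: (21, 18) + (28, 37). λ = (37 - 18)/(28 - 21) ≡ 19/7 mod 53. 7⁻¹ ≡ 38 (mod 53) since 7·38 = 266 ≡ 1, so λ ≡ 33.
  x = λ² - 21 - 28 = 1089 - 49 ≡ 33; y = λ·(21 - 33) - 18 ≡ 10. → (33, 10)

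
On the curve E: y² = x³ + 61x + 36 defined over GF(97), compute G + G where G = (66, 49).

tangent at (66, 49): λ = (3·66² + 61)/(2·49) ≡ 34/1. 1⁻¹ ≡ 1 (mod 97), so λ ≡ 34·1 ≡ 34.
  x = λ² - 66 - 66 = 1156 - 132 ≡ 54; y = λ·(66 - 54) - 49 ≡ 68. → (54, 68)

(54, 68)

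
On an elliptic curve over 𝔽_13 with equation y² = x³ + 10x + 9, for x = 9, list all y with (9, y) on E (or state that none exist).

x³ + 10x + 9 = 828 ≡ 9 (mod 13).
Square roots of 9 mod 13: 3 and 10 (since 3² = 9 ≡ 9).

3, 10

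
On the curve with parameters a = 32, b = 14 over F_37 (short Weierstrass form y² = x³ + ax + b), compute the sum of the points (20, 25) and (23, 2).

(20, 25) + (23, 2). λ = (2 - 25)/(23 - 20) ≡ 14/3 mod 37. 3⁻¹ ≡ 25 (mod 37), so λ ≡ 17.
  x = λ² - 20 - 23 = 289 - 43 ≡ 24; y = λ·(20 - 24) - 25 ≡ 18. → (24, 18)

(24, 18)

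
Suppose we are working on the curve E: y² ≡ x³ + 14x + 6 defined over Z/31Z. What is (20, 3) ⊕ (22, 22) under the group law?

(25, 27)

(20, 3) + (22, 22). λ = (22 - 3)/(22 - 20) ≡ 19/2 mod 31. 2⁻¹ ≡ 16 (mod 31), so λ ≡ 25.
  x = λ² - 20 - 22 = 625 - 42 ≡ 25; y = λ·(20 - 25) - 3 ≡ 27. → (25, 27)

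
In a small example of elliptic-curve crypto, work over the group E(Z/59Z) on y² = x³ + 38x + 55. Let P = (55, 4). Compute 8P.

(10, 45)

Repeated addition: build up to 8P.
2P: tangent at (55, 4): λ = (3·55² + 38)/(2·4) ≡ 27/8. 8⁻¹ ≡ 37 (mod 59), so λ ≡ 27·37 ≡ 55.
  x = λ² - 55 - 55 = 3025 - 110 ≡ 24; y = λ·(55 - 24) - 4 ≡ 49. → (24, 49)
3P: (24, 49) + (55, 4). λ = (4 - 49)/(55 - 24) ≡ 14/31 mod 59. 31⁻¹ ≡ 40 (mod 59) since 31·40 = 1240 ≡ 1, so λ ≡ 29.
  x = λ² - 24 - 55 = 841 - 79 ≡ 54; y = λ·(24 - 54) - 49 ≡ 25. → (54, 25)
4P: (54, 25) + (55, 4). λ = (4 - 25)/(55 - 54) ≡ 38/1 mod 59. 1⁻¹ ≡ 1 (mod 59), so λ ≡ 38.
  x = λ² - 54 - 55 = 1444 - 109 ≡ 37; y = λ·(54 - 37) - 25 ≡ 31. → (37, 31)
5P: (37, 31) + (55, 4). λ = (4 - 31)/(55 - 37) ≡ 32/18 mod 59. 18⁻¹ ≡ 23 (mod 59) since 18·23 = 414 ≡ 1, so λ ≡ 28.
  x = λ² - 37 - 55 = 784 - 92 ≡ 43; y = λ·(37 - 43) - 31 ≡ 37. → (43, 37)
6P: (43, 37) + (55, 4). λ = (4 - 37)/(55 - 43) ≡ 26/12 mod 59. 12⁻¹ ≡ 5 (mod 59), so λ ≡ 12.
  x = λ² - 43 - 55 = 144 - 98 ≡ 46; y = λ·(43 - 46) - 37 ≡ 45. → (46, 45)
7P: (46, 45) + (55, 4). λ = (4 - 45)/(55 - 46) ≡ 18/9 mod 59. 9⁻¹ ≡ 46 (mod 59) since 9·46 = 414 ≡ 1, so λ ≡ 2.
  x = λ² - 46 - 55 = 4 - 101 ≡ 21; y = λ·(46 - 21) - 45 ≡ 5. → (21, 5)
8P: (21, 5) + (55, 4). λ = (4 - 5)/(55 - 21) ≡ 58/34 mod 59. 34⁻¹ ≡ 33 (mod 59), so λ ≡ 26.
  x = λ² - 21 - 55 = 676 - 76 ≡ 10; y = λ·(21 - 10) - 5 ≡ 45. → (10, 45)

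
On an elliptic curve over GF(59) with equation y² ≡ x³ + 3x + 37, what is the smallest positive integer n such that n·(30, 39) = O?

8

2P: tangent at (30, 39): λ = (3·30² + 3)/(2·39) ≡ 48/19. 19⁻¹ ≡ 28 (mod 59), so λ ≡ 48·28 ≡ 46.
  x = λ² - 30 - 30 = 2116 - 60 ≡ 50; y = λ·(30 - 50) - 39 ≡ 44. → (50, 44)
3P: (50, 44) + (30, 39). λ = (39 - 44)/(30 - 50) ≡ 54/39 mod 59. 39⁻¹ ≡ 56 (mod 59) since 39·56 = 2184 ≡ 1, so λ ≡ 15.
  x = λ² - 50 - 30 = 225 - 80 ≡ 27; y = λ·(50 - 27) - 44 ≡ 6. → (27, 6)
4P: (27, 6) + (30, 39). λ = (39 - 6)/(30 - 27) ≡ 33/3 mod 59. 3⁻¹ ≡ 20 (mod 59), so λ ≡ 11.
  x = λ² - 27 - 30 = 121 - 57 ≡ 5; y = λ·(27 - 5) - 6 ≡ 0. → (5, 0)
5P: (5, 0) + (30, 39). λ = (39 - 0)/(30 - 5) ≡ 39/25 mod 59. 25⁻¹ ≡ 26 (mod 59), so λ ≡ 11.
  x = λ² - 5 - 30 = 121 - 35 ≡ 27; y = λ·(5 - 27) - 0 ≡ 53. → (27, 53)
6P: (27, 53) + (30, 39). λ = (39 - 53)/(30 - 27) ≡ 45/3 mod 59. 3⁻¹ ≡ 20 (mod 59) since 3·20 = 60 ≡ 1, so λ ≡ 15.
  x = λ² - 27 - 30 = 225 - 57 ≡ 50; y = λ·(27 - 50) - 53 ≡ 15. → (50, 15)
7P: (50, 15) + (30, 39). λ = (39 - 15)/(30 - 50) ≡ 24/39 mod 59. 39⁻¹ ≡ 56 (mod 59), so λ ≡ 46.
  x = λ² - 50 - 30 = 2116 - 80 ≡ 30; y = λ·(50 - 30) - 15 ≡ 20. → (30, 20)
8P: (30, 20) + (30, 39): same x and y₁ ≡ -y₂, so the sum is O.
8P = O, so the order is 8.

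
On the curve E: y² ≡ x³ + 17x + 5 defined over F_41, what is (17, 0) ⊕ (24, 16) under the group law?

(17, 0) + (24, 16). λ = (16 - 0)/(24 - 17) ≡ 16/7 mod 41. 7⁻¹ ≡ 6 (mod 41), so λ ≡ 14.
  x = λ² - 17 - 24 = 196 - 41 ≡ 32; y = λ·(17 - 32) - 0 ≡ 36. → (32, 36)

(32, 36)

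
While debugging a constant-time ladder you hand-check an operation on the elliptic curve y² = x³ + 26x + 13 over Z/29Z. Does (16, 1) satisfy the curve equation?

y² = 1² ≡ 1; x³ + 26x + 13 = 4525 ≡ 1 (mod 29). 1 = 1.

yes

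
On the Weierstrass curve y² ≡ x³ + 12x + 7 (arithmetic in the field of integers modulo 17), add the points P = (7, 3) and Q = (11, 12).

(7, 3) + (11, 12). λ = (12 - 3)/(11 - 7) ≡ 9/4 mod 17. 4⁻¹ ≡ 13 (mod 17), so λ ≡ 15.
  x = λ² - 7 - 11 = 225 - 18 ≡ 3; y = λ·(7 - 3) - 3 ≡ 6. → (3, 6)

(3, 6)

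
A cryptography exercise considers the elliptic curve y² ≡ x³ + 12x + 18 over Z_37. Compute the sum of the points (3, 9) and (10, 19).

(20, 9)

(3, 9) + (10, 19). λ = (19 - 9)/(10 - 3) ≡ 10/7 mod 37. 7⁻¹ ≡ 16 (mod 37) since 7·16 = 112 ≡ 1, so λ ≡ 12.
  x = λ² - 3 - 10 = 144 - 13 ≡ 20; y = λ·(3 - 20) - 9 ≡ 9. → (20, 9)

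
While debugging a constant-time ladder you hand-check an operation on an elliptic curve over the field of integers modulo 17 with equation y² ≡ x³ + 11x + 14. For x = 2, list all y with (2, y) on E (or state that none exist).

none

x³ + 11x + 14 = 44 ≡ 10 (mod 17).
10 is a non-residue mod 17; no y exists.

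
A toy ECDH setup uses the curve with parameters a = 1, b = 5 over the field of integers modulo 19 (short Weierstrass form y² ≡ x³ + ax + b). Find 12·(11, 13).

(3, 4)

Write G = (11, 13).
Repeated addition: build up to 12G.
2G: tangent at (11, 13): λ = (3·11² + 1)/(2·13) ≡ 3/7. 7⁻¹ ≡ 11 (mod 19), so λ ≡ 3·11 ≡ 14.
  x = λ² - 11 - 11 = 196 - 22 ≡ 3; y = λ·(11 - 3) - 13 ≡ 4. → (3, 4)
3G: (3, 4) + (11, 13). λ = (13 - 4)/(11 - 3) ≡ 9/8 mod 19. 8⁻¹ ≡ 12 (mod 19), so λ ≡ 13.
  x = λ² - 3 - 11 = 169 - 14 ≡ 3; y = λ·(3 - 3) - 4 ≡ 15. → (3, 15)
4G: (3, 15) + (11, 13). λ = (13 - 15)/(11 - 3) ≡ 17/8 mod 19. 8⁻¹ ≡ 12 (mod 19) since 8·12 = 96 ≡ 1, so λ ≡ 14.
  x = λ² - 3 - 11 = 196 - 14 ≡ 11; y = λ·(3 - 11) - 15 ≡ 6. → (11, 6)
5G: (11, 6) + (11, 13): same x and y₁ ≡ -y₂, so the sum is O.
6G: O + (11, 13) = (11, 13) (identity).
7G: tangent at (11, 13): λ = (3·11² + 1)/(2·13) ≡ 3/7. 7⁻¹ ≡ 11 (mod 19) since 7·11 = 77 ≡ 1, so λ ≡ 3·11 ≡ 14.
  x = λ² - 11 - 11 = 196 - 22 ≡ 3; y = λ·(11 - 3) - 13 ≡ 4. → (3, 4)
8G: (3, 4) + (11, 13). λ = (13 - 4)/(11 - 3) ≡ 9/8 mod 19. 8⁻¹ ≡ 12 (mod 19), so λ ≡ 13.
  x = λ² - 3 - 11 = 169 - 14 ≡ 3; y = λ·(3 - 3) - 4 ≡ 15. → (3, 15)
9G: (3, 15) + (11, 13). λ = (13 - 15)/(11 - 3) ≡ 17/8 mod 19. 8⁻¹ ≡ 12 (mod 19), so λ ≡ 14.
  x = λ² - 3 - 11 = 196 - 14 ≡ 11; y = λ·(3 - 11) - 15 ≡ 6. → (11, 6)
10G: (11, 6) + (11, 13): same x and y₁ ≡ -y₂, so the sum is O.
11G: O + (11, 13) = (11, 13) (identity).
12G: tangent at (11, 13): λ = (3·11² + 1)/(2·13) ≡ 3/7. 7⁻¹ ≡ 11 (mod 19), so λ ≡ 3·11 ≡ 14.
  x = λ² - 11 - 11 = 196 - 22 ≡ 3; y = λ·(11 - 3) - 13 ≡ 4. → (3, 4)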